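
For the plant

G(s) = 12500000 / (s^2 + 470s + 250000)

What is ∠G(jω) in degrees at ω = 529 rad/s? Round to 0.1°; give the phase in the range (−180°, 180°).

-96.8°

At s = jω = j529:
quadratic: (j529)² + 470·j529 + 250000 = -29841 + j248630 → |·| ≈ 2.5041e+05, ∠ ≈ 96.84°
∠G = 0.00° − 96.84° = -96.84°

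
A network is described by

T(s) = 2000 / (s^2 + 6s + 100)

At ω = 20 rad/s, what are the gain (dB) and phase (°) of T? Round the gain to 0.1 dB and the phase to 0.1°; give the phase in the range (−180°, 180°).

15.8 dB, -158.2°

At s = jω = j20:
quadratic: (j20)² + 6·j20 + 100 = -300 + j120 → |·| ≈ 323.11, ∠ ≈ 158.20°
|T| = 2000 / 323.11 ≈ 6.1898
Gain = 20 log₁₀(6.1898) ≈ 15.83 dB
∠T = 0.00° − 158.20° = -158.20°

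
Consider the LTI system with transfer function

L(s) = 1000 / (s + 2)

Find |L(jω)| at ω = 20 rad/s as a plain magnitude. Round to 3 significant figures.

49.8

At s = jω = j20:
pole (s+2): 2 + j20 → |·| = √(2²+20²) = √404 ≈ 20.1, ∠ = arctan(20/2) ≈ 84.29°
|L| = 1000 / 20.1 ≈ 49.751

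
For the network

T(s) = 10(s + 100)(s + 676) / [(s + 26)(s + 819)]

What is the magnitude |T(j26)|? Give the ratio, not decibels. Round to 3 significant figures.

23.2

At s = jω = j26:
zero (s+100): 100 + j26 → |·| = √(100²+26²) = √10676 ≈ 103.32, ∠ = arctan(26/100) ≈ 14.57°
zero (s+676): 676 + j26 → |·| = √(676²+26²) = √457652 ≈ 676.5, ∠ = arctan(26/676) ≈ 2.20°
pole (s+26): 26 + j26 → |·| = √(26²+26²) = √1352 ≈ 36.77, ∠ = arctan(26/26) ≈ 45.00°
pole (s+819): 819 + j26 → |·| = √(819²+26²) = √671437 ≈ 819.41, ∠ = arctan(26/819) ≈ 1.82°
|T| = 10 · 69896 / 30130 ≈ 23.198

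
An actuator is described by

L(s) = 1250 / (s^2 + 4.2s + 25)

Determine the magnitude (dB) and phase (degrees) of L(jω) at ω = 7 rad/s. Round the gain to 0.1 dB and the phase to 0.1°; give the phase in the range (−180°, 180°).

At s = jω = j7:
quadratic: (j7)² + 4.2·j7 + 25 = -24 + j29.4 → |·| ≈ 37.952, ∠ ≈ 129.23°
|L| = 1250 / 37.952 ≈ 32.936
Gain = 20 log₁₀(32.936) ≈ 30.35 dB
∠L = 0.00° − 129.23° = -129.23°

30.4 dB, -129.2°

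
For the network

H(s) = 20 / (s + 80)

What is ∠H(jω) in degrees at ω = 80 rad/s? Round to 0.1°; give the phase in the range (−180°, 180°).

-45.0°

Substitute s = j80:
Numerator: 20 = 20 + j0
Denominator: (j80) + 80 = 80 + j80
|N| = √(20² + 0²) ≈ 20, ∠N ≈ 0.00°
|D| = √(80² + 80²) ≈ 113.14, ∠D ≈ 45.00°
∠H = 0.00° − 45.00° = -45.00°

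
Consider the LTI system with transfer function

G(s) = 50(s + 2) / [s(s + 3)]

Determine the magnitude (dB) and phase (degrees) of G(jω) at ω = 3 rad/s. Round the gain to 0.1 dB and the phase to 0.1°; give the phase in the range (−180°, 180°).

23.0 dB, -78.7°

At s = jω = j3:
zero (s+2): 2 + j3 → |·| = √(2²+3²) = √13 ≈ 3.6056, ∠ = arctan(3/2) ≈ 56.31°
pole (s+3): 3 + j3 → |·| = √(3²+3²) = √18 ≈ 4.2426, ∠ = arctan(3/3) ≈ 45.00°
pole at origin: |s| = 3, ∠ = 90.00° (in denominator)
|G| = 50 · 3.6056 / 12.728 ≈ 14.164
Gain = 20 log₁₀(14.164) ≈ 23.02 dB
∠G = 56.31° − 135.00° = -78.69°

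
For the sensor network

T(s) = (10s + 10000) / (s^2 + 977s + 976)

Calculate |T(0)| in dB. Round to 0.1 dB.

T(0) = 10000 / 976 ≈ 10.246
20 log₁₀(10.246) ≈ 20.21 dB

20.2 dB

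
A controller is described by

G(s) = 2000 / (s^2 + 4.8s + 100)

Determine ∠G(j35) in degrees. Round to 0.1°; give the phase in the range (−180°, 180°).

At s = jω = j35:
quadratic: (j35)² + 4.8·j35 + 100 = -1125 + j168 → |·| ≈ 1137.5, ∠ ≈ 171.51°
∠G = 0.00° − 171.51° = -171.51°

-171.5°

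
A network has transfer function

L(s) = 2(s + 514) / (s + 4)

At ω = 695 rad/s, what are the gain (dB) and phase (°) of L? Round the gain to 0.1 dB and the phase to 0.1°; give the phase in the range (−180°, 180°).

At s = jω = j695:
zero (s+514): 514 + j695 → |·| = √(514²+695²) = √747221 ≈ 864.42, ∠ = arctan(695/514) ≈ 53.51°
pole (s+4): 4 + j695 → |·| = √(4²+695²) = √483041 ≈ 695.01, ∠ = arctan(695/4) ≈ 89.67°
|L| = 2 · 864.42 / 695.01 ≈ 2.4875
Gain = 20 log₁₀(2.4875) ≈ 7.92 dB
∠L = 53.51° − 89.67° = -36.16°

7.9 dB, -36.2°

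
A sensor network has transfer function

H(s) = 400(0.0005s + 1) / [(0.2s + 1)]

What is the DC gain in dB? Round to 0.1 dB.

H(0) = 400 · 1 / 1 = 400
20 log₁₀(400) ≈ 52.04 dB

52.0 dB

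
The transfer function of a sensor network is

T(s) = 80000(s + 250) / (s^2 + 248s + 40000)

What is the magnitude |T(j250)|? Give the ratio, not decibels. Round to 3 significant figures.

429

At s = jω = j250:
zero (s+250): 250 + j250 → |·| = √(250²+250²) = √125000 ≈ 353.55, ∠ = arctan(250/250) ≈ 45.00°
quadratic: (j250)² + 248·j250 + 40000 = -22500 + j62000 → |·| ≈ 65956, ∠ ≈ 109.95°
|T| = 80000 · 353.55 / 65956 ≈ 428.83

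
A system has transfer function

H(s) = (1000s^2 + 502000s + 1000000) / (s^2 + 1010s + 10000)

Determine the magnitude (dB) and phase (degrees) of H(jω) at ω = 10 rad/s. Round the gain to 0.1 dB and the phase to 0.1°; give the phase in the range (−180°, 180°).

51.1 dB, 34.3°

Substitute s = j10:
Numerator: 1000(j10)^2 + 502000(j10) + 1000000 = 900000 + j5020000
Denominator: (j10)^2 + 1010(j10) + 10000 = 9900 + j10100
|N| = √(900000² + 5020000²) ≈ 5.1e+06, ∠N ≈ 79.84°
|D| = √(9900² + 10100²) ≈ 14143, ∠D ≈ 45.57°
|H| = 5.1e+06 / 14143 ≈ 360.6
Gain = 20 log₁₀(360.6) ≈ 51.14 dB
∠H = 79.84° − 45.57° = 34.27°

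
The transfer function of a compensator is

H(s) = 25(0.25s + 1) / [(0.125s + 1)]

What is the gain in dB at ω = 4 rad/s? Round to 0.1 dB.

At ω = 4 rad/s:
zero (1 + j4·0.25) = 1 + j1 → |·| ≈ 1.4142, ∠ ≈ 45.00°
pole (1 + j4·0.125) = 1 + j0.5 → |·| ≈ 1.118, ∠ ≈ 26.57°
|H| = 25 · 1.4142 / (1.118) ≈ 31.623
Gain = 20 log₁₀(31.623) ≈ 30.00 dB

30.0 dB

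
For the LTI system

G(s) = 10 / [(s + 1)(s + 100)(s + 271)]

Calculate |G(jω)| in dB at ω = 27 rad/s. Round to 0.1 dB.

-97.6 dB

At s = jω = j27:
pole (s+1): 1 + j27 → |·| = √(1²+27²) = √730 ≈ 27.019, ∠ = arctan(27/1) ≈ 87.88°
pole (s+100): 100 + j27 → |·| = √(100²+27²) = √10729 ≈ 103.58, ∠ = arctan(27/100) ≈ 15.11°
pole (s+271): 271 + j27 → |·| = √(271²+27²) = √74170 ≈ 272.34, ∠ = arctan(27/271) ≈ 5.69°
|G| = 10 / 7.6218e+05 ≈ 1.312e-05
Gain = 20 log₁₀(1.312e-05) ≈ -97.64 dB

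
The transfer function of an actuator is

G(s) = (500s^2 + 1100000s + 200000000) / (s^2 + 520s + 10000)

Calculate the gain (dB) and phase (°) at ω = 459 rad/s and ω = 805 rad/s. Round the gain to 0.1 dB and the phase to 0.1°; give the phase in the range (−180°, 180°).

Substitute s = j459:
Numerator: 500(j459)^2 + 1100000(j459) + 200000000 = 94659500 + j504900000
Denominator: (j459)^2 + 520(j459) + 10000 = -200681 + j238680
|N| = √(94659500² + 504900000²) ≈ 5.137e+08, ∠N ≈ 79.38°
|D| = √(200681² + 238680²) ≈ 3.1183e+05, ∠D ≈ 130.06°
|G| = 5.137e+08 / 3.1183e+05 ≈ 1647.4
Gain = 20 log₁₀(1647.4) ≈ 64.34 dB
∠G = 79.38° − 130.06° = -50.68°

Substitute s = j805:
Numerator: 500(j805)^2 + 1100000(j805) + 200000000 = -124012500 + j885500000
Denominator: (j805)^2 + 520(j805) + 10000 = -638025 + j418600
|N| = √(124012500² + 885500000²) ≈ 8.9414e+08, ∠N ≈ 97.97°
|D| = √(638025² + 418600²) ≈ 7.6309e+05, ∠D ≈ 146.73°
|G| = 8.9414e+08 / 7.6309e+05 ≈ 1171.7
Gain = 20 log₁₀(1171.7) ≈ 61.38 dB
∠G = 97.97° − 146.73° = -48.76°

ω = 459: 64.3 dB, -50.7°; ω = 805: 61.4 dB, -48.8°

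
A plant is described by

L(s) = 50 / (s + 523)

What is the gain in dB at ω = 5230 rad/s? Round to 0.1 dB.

-40.4 dB

At s = jω = j5230:
pole (s+523): 523 + j5230 → |·| = √(523²+5230²) = √27626429 ≈ 5256.1, ∠ = arctan(5230/523) ≈ 84.29°
|L| = 50 / 5256.1 ≈ 0.0095128
Gain = 20 log₁₀(0.0095128) ≈ -40.43 dB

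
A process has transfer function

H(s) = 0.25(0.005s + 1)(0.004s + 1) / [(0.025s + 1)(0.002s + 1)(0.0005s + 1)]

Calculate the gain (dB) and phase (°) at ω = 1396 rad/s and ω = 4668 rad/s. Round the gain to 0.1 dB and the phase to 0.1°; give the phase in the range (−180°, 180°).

At ω = 1396 rad/s:
zero (1 + j1396·0.005) = 1 + j6.98 → |·| ≈ 7.0513, ∠ ≈ 81.85°
zero (1 + j1396·0.004) = 1 + j5.584 → |·| ≈ 5.6728, ∠ ≈ 79.85°
pole (1 + j1396·0.025) = 1 + j34.9 → |·| ≈ 34.914, ∠ ≈ 88.36°
pole (1 + j1396·0.002) = 1 + j2.792 → |·| ≈ 2.9657, ∠ ≈ 70.29°
pole (1 + j1396·0.0005) = 1 + j0.698 → |·| ≈ 1.2195, ∠ ≈ 34.92°
|H| = 0.25 · 7.0513 · 5.6728 / (34.914 · 2.9657 · 1.2195) ≈ 0.079195
Gain = 20 log₁₀(0.079195) ≈ -22.03 dB
∠H = (81.85° + 79.85°) − (88.36° + 70.29° + 34.92°) = -31.87°

At ω = 4668 rad/s:
zero (1 + j4668·0.005) = 1 + j23.34 → |·| ≈ 23.361, ∠ ≈ 87.55°
zero (1 + j4668·0.004) = 1 + j18.672 → |·| ≈ 18.699, ∠ ≈ 86.93°
pole (1 + j4668·0.025) = 1 + j116.7 → |·| ≈ 116.7, ∠ ≈ 89.51°
pole (1 + j4668·0.002) = 1 + j9.336 → |·| ≈ 9.3894, ∠ ≈ 83.89°
pole (1 + j4668·0.0005) = 1 + j2.334 → |·| ≈ 2.5392, ∠ ≈ 66.81°
|H| = 0.25 · 23.361 · 18.699 / (116.7 · 9.3894 · 2.5392) ≈ 0.03925
Gain = 20 log₁₀(0.03925) ≈ -28.12 dB
∠H = (87.55° + 86.93°) − (89.51° + 83.89° + 66.81°) = -65.73°

ω = 1396: -22.0 dB, -31.9°; ω = 4668: -28.1 dB, -65.7°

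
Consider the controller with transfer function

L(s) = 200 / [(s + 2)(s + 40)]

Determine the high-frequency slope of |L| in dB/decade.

Each pole contributes −20 dB/decade at high frequency; each zero contributes +20 dB/decade.
Net: 0 zero(s) − 2 pole(s) → -40 dB/decade.

-40 dB/decade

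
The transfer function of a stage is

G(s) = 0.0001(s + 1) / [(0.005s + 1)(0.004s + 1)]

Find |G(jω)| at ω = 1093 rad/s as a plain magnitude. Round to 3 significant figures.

At ω = 1093 rad/s:
zero (1 + j1093·1) = 1 + j1093 → |·| ≈ 1093, ∠ ≈ 89.95°
pole (1 + j1093·0.005) = 1 + j5.465 → |·| ≈ 5.5557, ∠ ≈ 79.63°
pole (1 + j1093·0.004) = 1 + j4.372 → |·| ≈ 4.4849, ∠ ≈ 77.12°
|G| = 0.0001 · 1093 / (5.5557 · 4.4849) ≈ 0.0043866

0.00439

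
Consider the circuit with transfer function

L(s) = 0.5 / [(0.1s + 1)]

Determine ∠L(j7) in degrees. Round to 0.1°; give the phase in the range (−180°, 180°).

At ω = 7 rad/s:
pole (1 + j7·0.1) = 1 + j0.7 → |·| ≈ 1.2207, ∠ ≈ 34.99°
∠L = (0°) − (34.99°) = -34.99°

-35.0°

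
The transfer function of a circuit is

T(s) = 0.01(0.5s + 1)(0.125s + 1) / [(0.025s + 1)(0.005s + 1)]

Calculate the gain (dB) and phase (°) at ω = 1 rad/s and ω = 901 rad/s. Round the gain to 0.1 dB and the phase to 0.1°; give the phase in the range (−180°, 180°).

At ω = 1 rad/s:
zero (1 + j1·0.5) = 1 + j0.5 → |·| ≈ 1.118, ∠ ≈ 26.57°
zero (1 + j1·0.125) = 1 + j0.125 → |·| ≈ 1.0078, ∠ ≈ 7.13°
pole (1 + j1·0.025) = 1 + j0.025 → |·| ≈ 1.0003, ∠ ≈ 1.43°
pole (1 + j1·0.005) = 1 + j0.005 → |·| ≈ 1, ∠ ≈ 0.29°
|T| = 0.01 · 1.118 · 1.0078 / (1.0003 · 1) ≈ 0.011264
Gain = 20 log₁₀(0.011264) ≈ -38.97 dB
∠T = (26.57° + 7.13°) − (1.43° + 0.29°) = 31.98°

At ω = 901 rad/s:
zero (1 + j901·0.5) = 1 + j450.5 → |·| ≈ 450.5, ∠ ≈ 89.87°
zero (1 + j901·0.125) = 1 + j112.625 → |·| ≈ 112.63, ∠ ≈ 89.49°
pole (1 + j901·0.025) = 1 + j22.525 → |·| ≈ 22.547, ∠ ≈ 87.46°
pole (1 + j901·0.005) = 1 + j4.505 → |·| ≈ 4.6147, ∠ ≈ 77.48°
|T| = 0.01 · 450.5 · 112.63 / (22.547 · 4.6147) ≈ 4.8766
Gain = 20 log₁₀(4.8766) ≈ 13.76 dB
∠T = (89.87° + 89.49°) − (87.46° + 77.48°) = 14.42°

ω = 1: -39.0 dB, 32.0°; ω = 901: 13.8 dB, 14.4°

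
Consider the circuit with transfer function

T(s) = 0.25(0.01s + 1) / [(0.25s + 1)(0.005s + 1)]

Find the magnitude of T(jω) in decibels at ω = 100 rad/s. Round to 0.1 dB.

At ω = 100 rad/s:
zero (1 + j100·0.01) = 1 + j1 → |·| ≈ 1.4142, ∠ ≈ 45.00°
pole (1 + j100·0.25) = 1 + j25 → |·| ≈ 25.02, ∠ ≈ 87.71°
pole (1 + j100·0.005) = 1 + j0.5 → |·| ≈ 1.118, ∠ ≈ 26.57°
|T| = 0.25 · 1.4142 / (25.02 · 1.118) ≈ 0.012639
Gain = 20 log₁₀(0.012639) ≈ -37.97 dB

-38.0 dB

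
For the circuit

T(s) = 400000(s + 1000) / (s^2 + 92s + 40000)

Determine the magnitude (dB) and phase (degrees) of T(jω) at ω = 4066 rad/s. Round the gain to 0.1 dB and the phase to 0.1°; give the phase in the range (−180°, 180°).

At s = jω = j4066:
zero (s+1000): 1000 + j4066 → |·| = √(1000²+4066²) = √17532356 ≈ 4187.2, ∠ = arctan(4066/1000) ≈ 76.18°
quadratic: (j4066)² + 92·j4066 + 40000 = -16492356 + j374072 → |·| ≈ 1.6497e+07, ∠ ≈ 178.70°
|T| = 400000 · 4187.2 / 1.6497e+07 ≈ 101.53
Gain = 20 log₁₀(101.53) ≈ 40.13 dB
∠T = 76.18° − 178.70° = -102.52°

40.1 dB, -102.5°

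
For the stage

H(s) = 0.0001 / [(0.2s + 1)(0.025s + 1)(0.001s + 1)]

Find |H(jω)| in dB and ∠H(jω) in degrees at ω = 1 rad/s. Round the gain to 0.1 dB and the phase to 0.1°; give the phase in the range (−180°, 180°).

-80.2 dB, -12.8°

At ω = 1 rad/s:
pole (1 + j1·0.2) = 1 + j0.2 → |·| ≈ 1.0198, ∠ ≈ 11.31°
pole (1 + j1·0.025) = 1 + j0.025 → |·| ≈ 1.0003, ∠ ≈ 1.43°
pole (1 + j1·0.001) = 1 + j0.001 → |·| ≈ 1, ∠ ≈ 0.06°
|H| = 0.0001 · 1 / (1.0198 · 1.0003 · 1) ≈ 9.8029e-05
Gain = 20 log₁₀(9.8029e-05) ≈ -80.17 dB
∠H = (0°) − (11.31° + 1.43° + 0.06°) = -12.80°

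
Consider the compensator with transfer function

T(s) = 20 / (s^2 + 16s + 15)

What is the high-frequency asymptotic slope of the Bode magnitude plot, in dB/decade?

Each pole contributes −20 dB/decade at high frequency; each zero contributes +20 dB/decade.
Net: 0 zero(s) − 2 pole(s) → -40 dB/decade.

-40 dB/decade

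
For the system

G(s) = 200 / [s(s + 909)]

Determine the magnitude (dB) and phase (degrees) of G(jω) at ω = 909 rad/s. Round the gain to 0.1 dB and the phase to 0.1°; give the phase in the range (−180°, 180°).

-75.3 dB, -135.0°

At s = jω = j909:
pole (s+909): 909 + j909 → |·| = √(909²+909²) = √1652562 ≈ 1285.5, ∠ = arctan(909/909) ≈ 45.00°
pole at origin: |s| = 909, ∠ = 90.00° (in denominator)
|G| = 200 / 1.1685e+06 ≈ 0.00017116
Gain = 20 log₁₀(0.00017116) ≈ -75.33 dB
∠G = 0.00° − 135.00° = -135.00°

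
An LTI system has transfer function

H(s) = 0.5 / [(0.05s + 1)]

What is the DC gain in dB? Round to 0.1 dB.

H(0) = 0.5 · 1 / 1 = 0.5
20 log₁₀(0.5) ≈ -6.02 dB

-6.0 dB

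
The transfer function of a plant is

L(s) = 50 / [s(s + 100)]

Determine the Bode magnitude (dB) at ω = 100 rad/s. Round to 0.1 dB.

-49.0 dB

At s = jω = j100:
pole (s+100): 100 + j100 → |·| = √(100²+100²) = √20000 ≈ 141.42, ∠ = arctan(100/100) ≈ 45.00°
pole at origin: |s| = 100, ∠ = 90.00° (in denominator)
|L| = 50 / 14142 ≈ 0.0035356
Gain = 20 log₁₀(0.0035356) ≈ -49.03 dB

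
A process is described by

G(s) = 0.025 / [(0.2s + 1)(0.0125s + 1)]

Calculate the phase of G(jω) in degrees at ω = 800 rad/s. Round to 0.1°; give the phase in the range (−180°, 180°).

-173.9°

At ω = 800 rad/s:
pole (1 + j800·0.2) = 1 + j160 → |·| ≈ 160, ∠ ≈ 89.64°
pole (1 + j800·0.0125) = 1 + j10 → |·| ≈ 10.05, ∠ ≈ 84.29°
∠G = (0°) − (89.64° + 84.29°) = -173.93°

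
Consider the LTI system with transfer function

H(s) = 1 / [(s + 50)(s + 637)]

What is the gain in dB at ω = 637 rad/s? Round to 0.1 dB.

-115.2 dB

At s = jω = j637:
pole (s+50): 50 + j637 → |·| = √(50²+637²) = √408269 ≈ 638.96, ∠ = arctan(637/50) ≈ 85.51°
pole (s+637): 637 + j637 → |·| = √(637²+637²) = √811538 ≈ 900.85, ∠ = arctan(637/637) ≈ 45.00°
|H| = 1 / 5.7561e+05 ≈ 1.7373e-06
Gain = 20 log₁₀(1.7373e-06) ≈ -115.20 dB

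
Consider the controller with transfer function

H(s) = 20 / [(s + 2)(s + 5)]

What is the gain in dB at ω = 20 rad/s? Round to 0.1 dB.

At s = jω = j20:
pole (s+2): 2 + j20 → |·| = √(2²+20²) = √404 ≈ 20.1, ∠ = arctan(20/2) ≈ 84.29°
pole (s+5): 5 + j20 → |·| = √(5²+20²) = √425 ≈ 20.616, ∠ = arctan(20/5) ≈ 75.96°
|H| = 20 / 414.38 ≈ 0.048265
Gain = 20 log₁₀(0.048265) ≈ -26.33 dB

-26.3 dB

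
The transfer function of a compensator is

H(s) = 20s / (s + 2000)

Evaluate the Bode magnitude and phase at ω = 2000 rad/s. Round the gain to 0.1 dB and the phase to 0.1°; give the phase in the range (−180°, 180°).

At s = jω = j2000:
zero at origin: s = j2000 → |·| = 2000, ∠ = 90.00°
pole (s+2000): 2000 + j2000 → |·| = √(2000²+2000²) = √8000000 ≈ 2828.4, ∠ = arctan(2000/2000) ≈ 45.00°
|H| = 20 · 2000 / 2828.4 ≈ 14.142
Gain = 20 log₁₀(14.142) ≈ 23.01 dB
∠H = 90.00° − 45.00° = 45.00°

23.0 dB, 45.0°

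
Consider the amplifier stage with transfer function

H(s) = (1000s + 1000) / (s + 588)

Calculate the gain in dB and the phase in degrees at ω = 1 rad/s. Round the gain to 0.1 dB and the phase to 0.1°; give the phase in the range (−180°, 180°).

7.6 dB, 44.9°

Substitute s = j1:
Numerator: 1000(j1) + 1000 = 1000 + j1000
Denominator: (j1) + 588 = 588 + j1
|N| = √(1000² + 1000²) ≈ 1414.2, ∠N ≈ 45.00°
|D| = √(588² + 1²) ≈ 588, ∠D ≈ 0.10°
|H| = 1414.2 / 588 ≈ 2.4051
Gain = 20 log₁₀(2.4051) ≈ 7.62 dB
∠H = 45.00° − 0.10° = 44.90°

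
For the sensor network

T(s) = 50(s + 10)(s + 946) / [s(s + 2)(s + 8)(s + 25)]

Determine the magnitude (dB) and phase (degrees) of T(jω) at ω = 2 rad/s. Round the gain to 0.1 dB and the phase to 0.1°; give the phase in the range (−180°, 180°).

52.3 dB, -142.2°

At s = jω = j2:
zero (s+10): 10 + j2 → |·| = √(10²+2²) = √104 ≈ 10.198, ∠ = arctan(2/10) ≈ 11.31°
zero (s+946): 946 + j2 → |·| = √(946²+2²) = √894920 ≈ 946, ∠ = arctan(2/946) ≈ 0.12°
pole (s+2): 2 + j2 → |·| = √(2²+2²) = √8 ≈ 2.8284, ∠ = arctan(2/2) ≈ 45.00°
pole (s+8): 8 + j2 → |·| = √(8²+2²) = √68 ≈ 8.2462, ∠ = arctan(2/8) ≈ 14.04°
pole (s+25): 25 + j2 → |·| = √(25²+2²) = √629 ≈ 25.08, ∠ = arctan(2/25) ≈ 4.57°
pole at origin: |s| = 2, ∠ = 90.00° (in denominator)
|T| = 50 · 9647.3 / 1169.9 ≈ 412.31
Gain = 20 log₁₀(412.31) ≈ 52.30 dB
∠T = 11.43° − 153.61° = -142.18°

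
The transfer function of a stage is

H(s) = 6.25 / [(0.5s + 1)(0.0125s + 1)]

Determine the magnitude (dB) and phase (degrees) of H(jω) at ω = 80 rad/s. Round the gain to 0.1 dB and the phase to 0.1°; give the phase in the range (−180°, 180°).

At ω = 80 rad/s:
pole (1 + j80·0.5) = 1 + j40 → |·| ≈ 40.012, ∠ ≈ 88.57°
pole (1 + j80·0.0125) = 1 + j1 → |·| ≈ 1.4142, ∠ ≈ 45.00°
|H| = 6.25 · 1 / (40.012 · 1.4142) ≈ 0.11045
Gain = 20 log₁₀(0.11045) ≈ -19.14 dB
∠H = (0°) − (88.57° + 45.00°) = -133.57°

-19.1 dB, -133.6°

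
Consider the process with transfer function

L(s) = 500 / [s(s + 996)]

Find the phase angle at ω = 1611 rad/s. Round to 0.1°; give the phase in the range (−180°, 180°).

-148.3°

At s = jω = j1611:
pole (s+996): 996 + j1611 → |·| = √(996²+1611²) = √3587337 ≈ 1894, ∠ = arctan(1611/996) ≈ 58.27°
pole at origin: |s| = 1611, ∠ = 90.00° (in denominator)
∠L = 0.00° − 148.27° = -148.27°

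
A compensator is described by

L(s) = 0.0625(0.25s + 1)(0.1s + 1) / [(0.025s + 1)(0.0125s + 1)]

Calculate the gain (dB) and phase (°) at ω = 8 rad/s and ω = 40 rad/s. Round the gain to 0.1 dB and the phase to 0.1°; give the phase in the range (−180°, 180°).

ω = 8: -15.2 dB, 85.1°; ω = 40: 4.3 dB, 88.7°

At ω = 8 rad/s:
zero (1 + j8·0.25) = 1 + j2 → |·| ≈ 2.2361, ∠ ≈ 63.43°
zero (1 + j8·0.1) = 1 + j0.8 → |·| ≈ 1.2806, ∠ ≈ 38.66°
pole (1 + j8·0.025) = 1 + j0.2 → |·| ≈ 1.0198, ∠ ≈ 11.31°
pole (1 + j8·0.0125) = 1 + j0.1 → |·| ≈ 1.005, ∠ ≈ 5.71°
|L| = 0.0625 · 2.2361 · 1.2806 / (1.0198 · 1.005) ≈ 0.17462
Gain = 20 log₁₀(0.17462) ≈ -15.16 dB
∠L = (63.43° + 38.66°) − (11.31° + 5.71°) = 85.07°

At ω = 40 rad/s:
zero (1 + j40·0.25) = 1 + j10 → |·| ≈ 10.05, ∠ ≈ 84.29°
zero (1 + j40·0.1) = 1 + j4 → |·| ≈ 4.1231, ∠ ≈ 75.96°
pole (1 + j40·0.025) = 1 + j1 → |·| ≈ 1.4142, ∠ ≈ 45.00°
pole (1 + j40·0.0125) = 1 + j0.5 → |·| ≈ 1.118, ∠ ≈ 26.57°
|L| = 0.0625 · 10.05 · 4.1231 / (1.4142 · 1.118) ≈ 1.638
Gain = 20 log₁₀(1.638) ≈ 4.29 dB
∠L = (84.29° + 75.96°) − (45.00° + 26.57°) = 88.68°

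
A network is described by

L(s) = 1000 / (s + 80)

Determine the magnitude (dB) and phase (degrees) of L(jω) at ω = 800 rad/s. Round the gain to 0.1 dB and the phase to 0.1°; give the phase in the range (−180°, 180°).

At s = jω = j800:
pole (s+80): 80 + j800 → |·| = √(80²+800²) = √646400 ≈ 803.99, ∠ = arctan(800/80) ≈ 84.29°
|L| = 1000 / 803.99 ≈ 1.2438
Gain = 20 log₁₀(1.2438) ≈ 1.90 dB
∠L = 0.00° − 84.29° = -84.29°

1.9 dB, -84.3°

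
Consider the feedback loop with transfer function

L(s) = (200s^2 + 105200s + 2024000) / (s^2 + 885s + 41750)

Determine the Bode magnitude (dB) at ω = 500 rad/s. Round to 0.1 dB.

Substitute s = j500:
Numerator: 200(j500)^2 + 105200(j500) + 2024000 = -47976000 + j52600000
Denominator: (j500)^2 + 885(j500) + 41750 = -208250 + j442500
|N| = √(47976000² + 52600000²) ≈ 7.1193e+07, ∠N ≈ 132.37°
|D| = √(208250² + 442500²) ≈ 4.8905e+05, ∠D ≈ 115.20°
|L| = 7.1193e+07 / 4.8905e+05 ≈ 145.57
Gain = 20 log₁₀(145.57) ≈ 43.26 dB

43.3 dB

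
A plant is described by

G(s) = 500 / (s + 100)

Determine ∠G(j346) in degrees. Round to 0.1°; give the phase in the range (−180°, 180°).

At s = jω = j346:
pole (s+100): 100 + j346 → |·| = √(100²+346²) = √129716 ≈ 360.16, ∠ = arctan(346/100) ≈ 73.88°
∠G = 0.00° − 73.88° = -73.88°

-73.9°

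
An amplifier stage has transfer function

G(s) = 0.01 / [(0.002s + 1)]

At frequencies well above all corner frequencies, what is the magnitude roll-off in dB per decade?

-20 dB/decade

Each pole contributes −20 dB/decade at high frequency; each zero contributes +20 dB/decade.
Net: 0 zero(s) − 1 pole(s) → -20 dB/decade.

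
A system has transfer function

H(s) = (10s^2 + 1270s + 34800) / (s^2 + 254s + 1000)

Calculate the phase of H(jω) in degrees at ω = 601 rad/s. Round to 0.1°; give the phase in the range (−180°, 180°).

10.9°

Substitute s = j601:
Numerator: 10(j601)^2 + 1270(j601) + 34800 = -3577210 + j763270
Denominator: (j601)^2 + 254(j601) + 1000 = -360201 + j152654
|N| = √(3577210² + 763270²) ≈ 3.6577e+06, ∠N ≈ 167.96°
|D| = √(360201² + 152654²) ≈ 3.9121e+05, ∠D ≈ 157.03°
∠H = 167.96° − 157.03° = 10.93°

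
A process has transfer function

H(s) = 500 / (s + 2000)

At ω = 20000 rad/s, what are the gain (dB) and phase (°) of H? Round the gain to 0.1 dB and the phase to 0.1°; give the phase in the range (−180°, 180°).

-32.1 dB, -84.3°

Substitute s = j20000:
Numerator: 500 = 500 + j0
Denominator: (j20000) + 2000 = 2000 + j20000
|N| = √(500² + 0²) ≈ 500, ∠N ≈ 0.00°
|D| = √(2000² + 20000²) ≈ 20100, ∠D ≈ 84.29°
|H| = 500 / 20100 ≈ 0.024876
Gain = 20 log₁₀(0.024876) ≈ -32.08 dB
∠H = 0.00° − 84.29° = -84.29°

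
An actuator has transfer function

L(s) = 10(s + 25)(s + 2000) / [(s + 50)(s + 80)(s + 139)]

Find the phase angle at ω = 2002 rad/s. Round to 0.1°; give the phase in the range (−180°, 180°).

At s = jω = j2002:
zero (s+25): 25 + j2002 → |·| = √(25²+2002²) = √4008629 ≈ 2002.2, ∠ = arctan(2002/25) ≈ 89.28°
zero (s+2000): 2000 + j2002 → |·| = √(2000²+2002²) = √8008004 ≈ 2829.8, ∠ = arctan(2002/2000) ≈ 45.03°
pole (s+50): 50 + j2002 → |·| = √(50²+2002²) = √4010504 ≈ 2002.6, ∠ = arctan(2002/50) ≈ 88.57°
pole (s+80): 80 + j2002 → |·| = √(80²+2002²) = √4014404 ≈ 2003.6, ∠ = arctan(2002/80) ≈ 87.71°
pole (s+139): 139 + j2002 → |·| = √(139²+2002²) = √4027325 ≈ 2006.8, ∠ = arctan(2002/139) ≈ 86.03°
∠L = 134.31° − 262.31° = -128.00°

-128.0°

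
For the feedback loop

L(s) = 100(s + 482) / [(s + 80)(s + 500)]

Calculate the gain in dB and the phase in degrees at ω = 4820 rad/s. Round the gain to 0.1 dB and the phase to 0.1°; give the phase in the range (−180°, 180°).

At s = jω = j4820:
zero (s+482): 482 + j4820 → |·| = √(482²+4820²) = √23464724 ≈ 4844, ∠ = arctan(4820/482) ≈ 84.29°
pole (s+80): 80 + j4820 → |·| = √(80²+4820²) = √23238800 ≈ 4820.7, ∠ = arctan(4820/80) ≈ 89.05°
pole (s+500): 500 + j4820 → |·| = √(500²+4820²) = √23482400 ≈ 4845.9, ∠ = arctan(4820/500) ≈ 84.08°
|L| = 100 · 4844 / 2.3361e+07 ≈ 0.020735
Gain = 20 log₁₀(0.020735) ≈ -33.67 dB
∠L = 84.29° − 173.13° = -88.84°

-33.7 dB, -88.8°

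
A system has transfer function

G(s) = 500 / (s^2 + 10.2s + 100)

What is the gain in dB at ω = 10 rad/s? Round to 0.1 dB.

13.8 dB

At s = jω = j10:
quadratic: (j10)² + 10.2·j10 + 100 = 0 + j102 → |·| ≈ 102, ∠ ≈ 90.00°
|G| = 500 / 102 ≈ 4.902
Gain = 20 log₁₀(4.902) ≈ 13.81 dB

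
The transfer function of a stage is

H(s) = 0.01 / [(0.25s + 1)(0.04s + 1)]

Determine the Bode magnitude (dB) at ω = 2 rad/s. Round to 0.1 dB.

At ω = 2 rad/s:
pole (1 + j2·0.25) = 1 + j0.5 → |·| ≈ 1.118, ∠ ≈ 26.57°
pole (1 + j2·0.04) = 1 + j0.08 → |·| ≈ 1.0032, ∠ ≈ 4.57°
|H| = 0.01 · 1 / (1.118 · 1.0032) ≈ 0.008916
Gain = 20 log₁₀(0.008916) ≈ -41.00 dB

-41.0 dB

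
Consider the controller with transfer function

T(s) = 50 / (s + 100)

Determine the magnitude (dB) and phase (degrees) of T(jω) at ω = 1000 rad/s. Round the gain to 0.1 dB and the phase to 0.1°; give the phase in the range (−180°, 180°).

-26.1 dB, -84.3°

At s = jω = j1000:
pole (s+100): 100 + j1000 → |·| = √(100²+1000²) = √1010000 ≈ 1005, ∠ = arctan(1000/100) ≈ 84.29°
|T| = 50 / 1005 ≈ 0.049751
Gain = 20 log₁₀(0.049751) ≈ -26.06 dB
∠T = 0.00° − 84.29° = -84.29°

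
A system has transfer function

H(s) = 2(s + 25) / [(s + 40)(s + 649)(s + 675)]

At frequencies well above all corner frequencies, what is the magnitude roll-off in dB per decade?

Each pole contributes −20 dB/decade at high frequency; each zero contributes +20 dB/decade.
Net: 1 zero(s) − 3 pole(s) → -40 dB/decade.

-40 dB/decade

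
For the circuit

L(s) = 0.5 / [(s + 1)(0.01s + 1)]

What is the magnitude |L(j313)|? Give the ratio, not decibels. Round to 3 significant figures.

0.000486

At ω = 313 rad/s:
pole (1 + j313·1) = 1 + j313 → |·| ≈ 313, ∠ ≈ 89.82°
pole (1 + j313·0.01) = 1 + j3.13 → |·| ≈ 3.2859, ∠ ≈ 72.28°
|L| = 0.5 · 1 / (313 · 3.2859) ≈ 0.00048615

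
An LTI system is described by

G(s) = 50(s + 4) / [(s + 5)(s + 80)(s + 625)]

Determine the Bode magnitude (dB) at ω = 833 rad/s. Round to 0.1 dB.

-84.8 dB

At s = jω = j833:
zero (s+4): 4 + j833 → |·| = √(4²+833²) = √693905 ≈ 833.01, ∠ = arctan(833/4) ≈ 89.72°
pole (s+5): 5 + j833 → |·| = √(5²+833²) = √693914 ≈ 833.02, ∠ = arctan(833/5) ≈ 89.66°
pole (s+80): 80 + j833 → |·| = √(80²+833²) = √700289 ≈ 836.83, ∠ = arctan(833/80) ≈ 84.51°
pole (s+625): 625 + j833 → |·| = √(625²+833²) = √1084514 ≈ 1041.4, ∠ = arctan(833/625) ≈ 53.12°
|G| = 50 · 833.01 / 7.2596e+08 ≈ 5.7373e-05
Gain = 20 log₁₀(5.7373e-05) ≈ -84.83 dB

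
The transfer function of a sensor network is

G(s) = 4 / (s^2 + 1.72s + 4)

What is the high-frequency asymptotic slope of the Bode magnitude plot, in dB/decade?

-40 dB/decade

Each pole contributes −20 dB/decade at high frequency; each zero contributes +20 dB/decade.
Net: 0 zero(s) − 2 pole(s) → -40 dB/decade.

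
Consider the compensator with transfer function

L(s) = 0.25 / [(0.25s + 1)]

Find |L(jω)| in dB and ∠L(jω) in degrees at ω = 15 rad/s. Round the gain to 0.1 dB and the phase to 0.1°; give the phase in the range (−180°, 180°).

-23.8 dB, -75.1°

At ω = 15 rad/s:
pole (1 + j15·0.25) = 1 + j3.75 → |·| ≈ 3.881, ∠ ≈ 75.07°
|L| = 0.25 · 1 / (3.881) ≈ 0.064416
Gain = 20 log₁₀(0.064416) ≈ -23.82 dB
∠L = (0°) − (75.07°) = -75.07°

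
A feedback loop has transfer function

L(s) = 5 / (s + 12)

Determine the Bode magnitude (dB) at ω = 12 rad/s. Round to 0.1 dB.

Substitute s = j12:
Numerator: 5 = 5 + j0
Denominator: (j12) + 12 = 12 + j12
|N| = √(5² + 0²) ≈ 5, ∠N ≈ 0.00°
|D| = √(12² + 12²) ≈ 16.971, ∠D ≈ 45.00°
|L| = 5 / 16.971 ≈ 0.29462
Gain = 20 log₁₀(0.29462) ≈ -10.61 dB

-10.6 dB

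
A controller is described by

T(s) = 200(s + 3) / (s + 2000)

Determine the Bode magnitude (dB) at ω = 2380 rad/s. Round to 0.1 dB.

43.7 dB

At s = jω = j2380:
zero (s+3): 3 + j2380 → |·| = √(3²+2380²) = √5664409 ≈ 2380, ∠ = arctan(2380/3) ≈ 89.93°
pole (s+2000): 2000 + j2380 → |·| = √(2000²+2380²) = √9664400 ≈ 3108.8, ∠ = arctan(2380/2000) ≈ 49.96°
|T| = 200 · 2380 / 3108.8 ≈ 153.11
Gain = 20 log₁₀(153.11) ≈ 43.70 dB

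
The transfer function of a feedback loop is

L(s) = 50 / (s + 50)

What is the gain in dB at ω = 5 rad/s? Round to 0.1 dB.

Substitute s = j5:
Numerator: 50 = 50 + j0
Denominator: (j5) + 50 = 50 + j5
|N| = √(50² + 0²) ≈ 50, ∠N ≈ 0.00°
|D| = √(50² + 5²) ≈ 50.249, ∠D ≈ 5.71°
|L| = 50 / 50.249 ≈ 0.99504
Gain = 20 log₁₀(0.99504) ≈ -0.04 dB

-0.0 dB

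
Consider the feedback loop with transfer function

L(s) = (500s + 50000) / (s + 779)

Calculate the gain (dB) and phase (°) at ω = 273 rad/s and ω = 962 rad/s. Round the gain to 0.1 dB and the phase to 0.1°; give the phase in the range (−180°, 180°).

Substitute s = j273:
Numerator: 500(j273) + 50000 = 50000 + j136500
Denominator: (j273) + 779 = 779 + j273
|N| = √(50000² + 136500²) ≈ 1.4537e+05, ∠N ≈ 69.88°
|D| = √(779² + 273²) ≈ 825.45, ∠D ≈ 19.31°
|L| = 1.4537e+05 / 825.45 ≈ 176.11
Gain = 20 log₁₀(176.11) ≈ 44.92 dB
∠L = 69.88° − 19.31° = 50.57°

Substitute s = j962:
Numerator: 500(j962) + 50000 = 50000 + j481000
Denominator: (j962) + 779 = 779 + j962
|N| = √(50000² + 481000²) ≈ 4.8359e+05, ∠N ≈ 84.07°
|D| = √(779² + 962²) ≈ 1237.9, ∠D ≈ 51.00°
|L| = 4.8359e+05 / 1237.9 ≈ 390.65
Gain = 20 log₁₀(390.65) ≈ 51.84 dB
∠L = 84.07° − 51.00° = 33.07°

ω = 273: 44.9 dB, 50.6°; ω = 962: 51.8 dB, 33.1°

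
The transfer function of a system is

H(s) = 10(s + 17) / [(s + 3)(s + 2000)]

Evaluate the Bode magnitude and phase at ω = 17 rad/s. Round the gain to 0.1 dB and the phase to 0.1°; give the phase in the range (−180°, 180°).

At s = jω = j17:
zero (s+17): 17 + j17 → |·| = √(17²+17²) = √578 ≈ 24.042, ∠ = arctan(17/17) ≈ 45.00°
pole (s+3): 3 + j17 → |·| = √(3²+17²) = √298 ≈ 17.263, ∠ = arctan(17/3) ≈ 79.99°
pole (s+2000): 2000 + j17 → |·| = √(2000²+17²) = √4000289 ≈ 2000.1, ∠ = arctan(17/2000) ≈ 0.49°
|H| = 10 · 24.042 / 34528 ≈ 0.006963
Gain = 20 log₁₀(0.006963) ≈ -43.14 dB
∠H = 45.00° − 80.48° = -35.48°

-43.1 dB, -35.5°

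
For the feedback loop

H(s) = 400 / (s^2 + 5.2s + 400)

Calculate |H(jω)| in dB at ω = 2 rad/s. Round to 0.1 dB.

At s = jω = j2:
quadratic: (j2)² + 5.2·j2 + 400 = 396 + j10.4 → |·| ≈ 396.14, ∠ ≈ 1.50°
|H| = 400 / 396.14 ≈ 1.0097
Gain = 20 log₁₀(1.0097) ≈ 0.08 dB

0.1 dB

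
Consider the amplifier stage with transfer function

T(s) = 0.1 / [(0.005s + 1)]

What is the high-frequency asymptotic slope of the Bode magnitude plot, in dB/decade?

-20 dB/decade

Each pole contributes −20 dB/decade at high frequency; each zero contributes +20 dB/decade.
Net: 0 zero(s) − 1 pole(s) → -20 dB/decade.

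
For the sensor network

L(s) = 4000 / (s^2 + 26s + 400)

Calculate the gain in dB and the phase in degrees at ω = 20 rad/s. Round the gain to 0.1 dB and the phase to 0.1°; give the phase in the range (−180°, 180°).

At s = jω = j20:
quadratic: (j20)² + 26·j20 + 400 = 0 + j520 → |·| ≈ 520, ∠ ≈ 90.00°
|L| = 4000 / 520 ≈ 7.6923
Gain = 20 log₁₀(7.6923) ≈ 17.72 dB
∠L = 0.00° − 90.00° = -90.00°

17.7 dB, -90.0°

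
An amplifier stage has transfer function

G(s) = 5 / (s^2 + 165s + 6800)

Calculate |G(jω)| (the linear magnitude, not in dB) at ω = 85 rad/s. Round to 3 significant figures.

0.000356

Substitute s = j85:
Numerator: 5 = 5 + j0
Denominator: (j85)^2 + 165(j85) + 6800 = -425 + j14025
|N| = √(5² + 0²) ≈ 5, ∠N ≈ 0.00°
|D| = √(425² + 14025²) ≈ 14031, ∠D ≈ 91.74°
|G| = 5 / 14031 ≈ 0.00035635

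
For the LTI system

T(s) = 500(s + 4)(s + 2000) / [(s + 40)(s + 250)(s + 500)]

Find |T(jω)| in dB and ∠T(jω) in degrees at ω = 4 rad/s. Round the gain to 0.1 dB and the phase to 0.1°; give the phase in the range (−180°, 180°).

At s = jω = j4:
zero (s+4): 4 + j4 → |·| = √(4²+4²) = √32 ≈ 5.6569, ∠ = arctan(4/4) ≈ 45.00°
zero (s+2000): 2000 + j4 → |·| = √(2000²+4²) = √4000016 ≈ 2000, ∠ = arctan(4/2000) ≈ 0.11°
pole (s+40): 40 + j4 → |·| = √(40²+4²) = √1616 ≈ 40.2, ∠ = arctan(4/40) ≈ 5.71°
pole (s+250): 250 + j4 → |·| = √(250²+4²) = √62516 ≈ 250.03, ∠ = arctan(4/250) ≈ 0.92°
pole (s+500): 500 + j4 → |·| = √(500²+4²) = √250016 ≈ 500.02, ∠ = arctan(4/500) ≈ 0.46°
|T| = 500 · 11314 / 5.0258e+06 ≈ 1.1256
Gain = 20 log₁₀(1.1256) ≈ 1.03 dB
∠T = 45.11° − 7.09° = 38.02°

1.0 dB, 38.0°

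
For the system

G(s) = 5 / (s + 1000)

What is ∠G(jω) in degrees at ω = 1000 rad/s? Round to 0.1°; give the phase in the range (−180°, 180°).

-45.0°

Substitute s = j1000:
Numerator: 5 = 5 + j0
Denominator: (j1000) + 1000 = 1000 + j1000
|N| = √(5² + 0²) ≈ 5, ∠N ≈ 0.00°
|D| = √(1000² + 1000²) ≈ 1414.2, ∠D ≈ 45.00°
∠G = 0.00° − 45.00° = -45.00°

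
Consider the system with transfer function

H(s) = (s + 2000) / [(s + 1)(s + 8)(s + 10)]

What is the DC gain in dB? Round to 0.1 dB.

28.0 dB

H(0) = 1·2000 / (1·8·10) = 25
20 log₁₀(25) ≈ 27.96 dB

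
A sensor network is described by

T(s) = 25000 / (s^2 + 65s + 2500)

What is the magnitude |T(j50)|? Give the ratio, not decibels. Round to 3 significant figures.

7.69

At s = jω = j50:
quadratic: (j50)² + 65·j50 + 2500 = 0 + j3250 → |·| ≈ 3250, ∠ ≈ 90.00°
|T| = 25000 / 3250 ≈ 7.6923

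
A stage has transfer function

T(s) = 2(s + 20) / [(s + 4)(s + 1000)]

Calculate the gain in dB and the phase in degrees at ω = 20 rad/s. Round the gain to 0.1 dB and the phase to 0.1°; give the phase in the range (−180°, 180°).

-51.1 dB, -34.8°

At s = jω = j20:
zero (s+20): 20 + j20 → |·| = √(20²+20²) = √800 ≈ 28.284, ∠ = arctan(20/20) ≈ 45.00°
pole (s+4): 4 + j20 → |·| = √(4²+20²) = √416 ≈ 20.396, ∠ = arctan(20/4) ≈ 78.69°
pole (s+1000): 1000 + j20 → |·| = √(1000²+20²) = √1000400 ≈ 1000.2, ∠ = arctan(20/1000) ≈ 1.15°
|T| = 2 · 28.284 / 20400 ≈ 0.0027729
Gain = 20 log₁₀(0.0027729) ≈ -51.14 dB
∠T = 45.00° − 79.84° = -34.84°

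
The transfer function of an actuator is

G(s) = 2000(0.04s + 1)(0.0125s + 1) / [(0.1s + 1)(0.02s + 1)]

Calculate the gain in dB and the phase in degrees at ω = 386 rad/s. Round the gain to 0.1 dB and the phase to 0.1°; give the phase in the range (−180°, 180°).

At ω = 386 rad/s:
zero (1 + j386·0.04) = 1 + j15.44 → |·| ≈ 15.472, ∠ ≈ 86.29°
zero (1 + j386·0.0125) = 1 + j4.825 → |·| ≈ 4.9275, ∠ ≈ 78.29°
pole (1 + j386·0.1) = 1 + j38.6 → |·| ≈ 38.613, ∠ ≈ 88.52°
pole (1 + j386·0.02) = 1 + j7.72 → |·| ≈ 7.7845, ∠ ≈ 82.62°
|G| = 2000 · 15.472 · 4.9275 / (38.613 · 7.7845) ≈ 507.27
Gain = 20 log₁₀(507.27) ≈ 54.10 dB
∠G = (86.29° + 78.29°) − (88.52° + 82.62°) = -6.56°

54.1 dB, -6.6°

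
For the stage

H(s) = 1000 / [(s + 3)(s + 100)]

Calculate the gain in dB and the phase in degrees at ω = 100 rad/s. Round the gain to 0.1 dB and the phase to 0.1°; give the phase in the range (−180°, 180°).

At s = jω = j100:
pole (s+3): 3 + j100 → |·| = √(3²+100²) = √10009 ≈ 100.04, ∠ = arctan(100/3) ≈ 88.28°
pole (s+100): 100 + j100 → |·| = √(100²+100²) = √20000 ≈ 141.42, ∠ = arctan(100/100) ≈ 45.00°
|H| = 1000 / 14148 ≈ 0.070681
Gain = 20 log₁₀(0.070681) ≈ -23.01 dB
∠H = 0.00° − 133.28° = -133.28°

-23.0 dB, -133.3°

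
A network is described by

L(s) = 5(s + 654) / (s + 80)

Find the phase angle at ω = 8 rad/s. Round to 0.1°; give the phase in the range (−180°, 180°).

At s = jω = j8:
zero (s+654): 654 + j8 → |·| = √(654²+8²) = √427780 ≈ 654.05, ∠ = arctan(8/654) ≈ 0.70°
pole (s+80): 80 + j8 → |·| = √(80²+8²) = √6464 ≈ 80.399, ∠ = arctan(8/80) ≈ 5.71°
∠L = 0.70° − 5.71° = -5.01°

-5.0°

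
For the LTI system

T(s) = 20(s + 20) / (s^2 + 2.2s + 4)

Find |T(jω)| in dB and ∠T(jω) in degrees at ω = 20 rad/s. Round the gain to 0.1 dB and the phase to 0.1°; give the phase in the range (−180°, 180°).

At s = jω = j20:
zero (s+20): 20 + j20 → |·| = √(20²+20²) = √800 ≈ 28.284, ∠ = arctan(20/20) ≈ 45.00°
quadratic: (j20)² + 2.2·j20 + 4 = -396 + j44 → |·| ≈ 398.44, ∠ ≈ 173.66°
|T| = 20 · 28.284 / 398.44 ≈ 1.4197
Gain = 20 log₁₀(1.4197) ≈ 3.04 dB
∠T = 45.00° − 173.66° = -128.66°

3.0 dB, -128.7°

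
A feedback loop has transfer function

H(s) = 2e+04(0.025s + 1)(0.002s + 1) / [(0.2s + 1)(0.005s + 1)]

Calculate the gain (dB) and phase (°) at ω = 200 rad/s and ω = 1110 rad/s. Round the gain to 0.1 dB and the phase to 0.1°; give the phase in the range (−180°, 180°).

ω = 200: 65.8 dB, -33.1°; ω = 1110: 60.7 dB, -15.8°

At ω = 200 rad/s:
zero (1 + j200·0.025) = 1 + j5 → |·| ≈ 5.099, ∠ ≈ 78.69°
zero (1 + j200·0.002) = 1 + j0.4 → |·| ≈ 1.077, ∠ ≈ 21.80°
pole (1 + j200·0.2) = 1 + j40 → |·| ≈ 40.012, ∠ ≈ 88.57°
pole (1 + j200·0.005) = 1 + j1 → |·| ≈ 1.4142, ∠ ≈ 45.00°
|H| = 2e+04 · 5.099 · 1.077 / (40.012 · 1.4142) ≈ 1941
Gain = 20 log₁₀(1941) ≈ 65.76 dB
∠H = (78.69° + 21.80°) − (88.57° + 45.00°) = -33.08°

At ω = 1110 rad/s:
zero (1 + j1110·0.025) = 1 + j27.75 → |·| ≈ 27.768, ∠ ≈ 87.94°
zero (1 + j1110·0.002) = 1 + j2.22 → |·| ≈ 2.4348, ∠ ≈ 65.75°
pole (1 + j1110·0.2) = 1 + j222 → |·| ≈ 222, ∠ ≈ 89.74°
pole (1 + j1110·0.005) = 1 + j5.55 → |·| ≈ 5.6394, ∠ ≈ 79.79°
|H| = 2e+04 · 27.768 · 2.4348 / (222 · 5.6394) ≈ 1080.1
Gain = 20 log₁₀(1080.1) ≈ 60.67 dB
∠H = (87.94° + 65.75°) − (89.74° + 79.79°) = -15.84°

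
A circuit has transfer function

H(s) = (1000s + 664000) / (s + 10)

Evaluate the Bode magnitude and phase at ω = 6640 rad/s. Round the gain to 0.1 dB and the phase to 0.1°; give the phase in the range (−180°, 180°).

60.0 dB, -5.6°

Substitute s = j6640:
Numerator: 1000(j6640) + 664000 = 664000 + j6640000
Denominator: (j6640) + 10 = 10 + j6640
|N| = √(664000² + 6640000²) ≈ 6.6731e+06, ∠N ≈ 84.29°
|D| = √(10² + 6640²) ≈ 6640, ∠D ≈ 89.91°
|H| = 6.6731e+06 / 6640 ≈ 1005
Gain = 20 log₁₀(1005) ≈ 60.04 dB
∠H = 84.29° − 89.91° = -5.62°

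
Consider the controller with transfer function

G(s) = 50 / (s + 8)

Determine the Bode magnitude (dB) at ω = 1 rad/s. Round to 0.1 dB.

15.9 dB

Substitute s = j1:
Numerator: 50 = 50 + j0
Denominator: (j1) + 8 = 8 + j1
|N| = √(50² + 0²) ≈ 50, ∠N ≈ 0.00°
|D| = √(8² + 1²) ≈ 8.0623, ∠D ≈ 7.13°
|G| = 50 / 8.0623 ≈ 6.2017
Gain = 20 log₁₀(6.2017) ≈ 15.85 dB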